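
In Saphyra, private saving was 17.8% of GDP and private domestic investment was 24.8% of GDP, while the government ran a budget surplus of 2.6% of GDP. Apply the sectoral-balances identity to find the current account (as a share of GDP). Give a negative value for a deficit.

By the sectoral-balances identity, CA = (S_private - I) + (T - G).
Private balance = 17.8 - 24.8 = -7.0
Government balance (T - G) = 2.6
CA = -7.0 + 2.6 = -4.4

-4.4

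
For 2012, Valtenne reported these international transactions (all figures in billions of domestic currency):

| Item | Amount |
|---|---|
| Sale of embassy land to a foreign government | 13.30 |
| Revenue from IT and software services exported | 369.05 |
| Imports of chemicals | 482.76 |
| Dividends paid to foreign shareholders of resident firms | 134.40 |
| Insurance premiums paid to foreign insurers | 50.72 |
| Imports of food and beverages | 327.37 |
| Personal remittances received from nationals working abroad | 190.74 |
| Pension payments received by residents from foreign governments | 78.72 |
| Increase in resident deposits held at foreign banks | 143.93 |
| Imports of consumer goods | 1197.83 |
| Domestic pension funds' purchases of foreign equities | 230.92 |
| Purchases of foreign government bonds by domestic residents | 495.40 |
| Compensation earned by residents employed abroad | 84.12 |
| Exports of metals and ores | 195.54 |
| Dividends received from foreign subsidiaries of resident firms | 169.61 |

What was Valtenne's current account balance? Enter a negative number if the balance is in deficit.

-1105.30

Goods: -1197.83 - 482.76 - 327.37 + 195.54 = -1812.42
Services: 369.05 - 50.72 = 318.33
Primary income: -134.40 + 169.61 + 84.12 = 119.33
Secondary income: 190.74 + 78.72 = 269.46
Current account = (-1812.42) + 318.33 + 119.33 + 269.46 = -1105.30
(Excluded from the current account — capital account: sale of embassy land to a foreign government 13.30; financial account: increase in resident deposits held at foreign banks 143.93, domestic pension funds' purchases of foreign equities 230.92, purchases of foreign government bonds by domestic residents 495.40.)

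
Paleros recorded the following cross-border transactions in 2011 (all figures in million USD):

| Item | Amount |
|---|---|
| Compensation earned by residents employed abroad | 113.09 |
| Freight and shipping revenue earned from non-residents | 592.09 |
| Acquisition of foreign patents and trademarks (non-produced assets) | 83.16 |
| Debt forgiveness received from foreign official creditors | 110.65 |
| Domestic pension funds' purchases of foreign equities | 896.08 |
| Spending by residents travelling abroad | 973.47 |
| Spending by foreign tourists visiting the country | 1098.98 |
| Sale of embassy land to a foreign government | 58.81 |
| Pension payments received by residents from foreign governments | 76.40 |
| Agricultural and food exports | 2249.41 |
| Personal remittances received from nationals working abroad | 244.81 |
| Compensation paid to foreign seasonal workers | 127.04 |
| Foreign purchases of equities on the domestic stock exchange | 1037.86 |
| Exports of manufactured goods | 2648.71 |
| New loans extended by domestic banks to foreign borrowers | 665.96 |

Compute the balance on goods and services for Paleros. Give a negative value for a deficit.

Goods: 2249.41 + 2648.71 = 4898.12
Services: -973.47 + 1098.98 + 592.09 = 717.60
Trade balance = 4898.12 + 717.60 = 5615.72
(Excluded from the trade balance — primary income: compensation earned by residents employed abroad 113.09, compensation paid to foreign seasonal workers 127.04; capital account: acquisition of foreign patents and trademarks (non-produced assets) 83.16, debt forgiveness received from foreign official creditors 110.65, sale of embassy land to a foreign government 58.81; financial account: domestic pension funds' purchases of foreign equities 896.08, foreign purchases of equities on the domestic stock exchange 1037.86, new loans extended by domestic banks to foreign borrowers 665.96; secondary income: pension payments received by residents from foreign governments 76.40, personal remittances received from nationals working abroad 244.81.)

5615.72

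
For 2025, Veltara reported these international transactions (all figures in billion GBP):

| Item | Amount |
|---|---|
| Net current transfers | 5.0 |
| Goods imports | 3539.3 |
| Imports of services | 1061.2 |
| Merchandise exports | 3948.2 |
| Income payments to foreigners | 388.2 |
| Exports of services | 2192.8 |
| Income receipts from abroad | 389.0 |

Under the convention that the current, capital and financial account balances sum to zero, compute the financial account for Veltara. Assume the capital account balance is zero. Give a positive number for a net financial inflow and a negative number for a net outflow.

Goods balance = 3948.2 - 3539.3 = 408.9
Services balance = 2192.8 - 1061.2 = 1131.6
Trade balance (goods + services) = 408.9 + 1131.6 = 1540.5
Net primary income = 389.0 - 388.2 = 0.8
Net secondary income = 5.0
Current account = 1540.5 + 0.8 + 5.0 = 1546.3
Financial account = -(1546.3) = -1546.3

-1546.3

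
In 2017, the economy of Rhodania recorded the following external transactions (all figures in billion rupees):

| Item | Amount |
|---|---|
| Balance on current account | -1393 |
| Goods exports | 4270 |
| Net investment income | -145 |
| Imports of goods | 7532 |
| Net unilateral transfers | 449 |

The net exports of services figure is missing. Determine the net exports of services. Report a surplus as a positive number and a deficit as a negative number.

Current account = goods balance + services balance + net primary income + net secondary income
Sum of the known components = -2958
Net exports of services = CA - (known components) = -1393 - (-2958) = 1565

1565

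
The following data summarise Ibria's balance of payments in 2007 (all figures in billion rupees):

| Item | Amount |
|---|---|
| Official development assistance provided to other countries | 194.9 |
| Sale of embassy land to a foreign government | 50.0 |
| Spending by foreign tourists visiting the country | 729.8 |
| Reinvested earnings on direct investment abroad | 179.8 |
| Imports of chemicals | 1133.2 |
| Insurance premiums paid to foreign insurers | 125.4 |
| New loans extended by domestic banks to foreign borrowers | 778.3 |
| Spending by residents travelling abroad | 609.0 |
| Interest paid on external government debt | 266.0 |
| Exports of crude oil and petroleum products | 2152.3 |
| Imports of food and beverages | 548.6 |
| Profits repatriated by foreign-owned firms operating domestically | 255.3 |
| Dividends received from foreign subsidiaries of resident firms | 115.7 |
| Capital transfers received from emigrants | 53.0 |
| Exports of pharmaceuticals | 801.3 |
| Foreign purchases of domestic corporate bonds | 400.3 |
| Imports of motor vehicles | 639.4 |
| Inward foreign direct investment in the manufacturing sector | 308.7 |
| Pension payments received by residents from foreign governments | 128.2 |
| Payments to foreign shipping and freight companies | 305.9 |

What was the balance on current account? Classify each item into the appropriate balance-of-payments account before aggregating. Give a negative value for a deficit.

29.4

Goods: -639.4 - 1133.2 - 548.6 + 801.3 + 2152.3 = 632.4
Services: -125.4 - 609.0 + 729.8 - 305.9 = -310.5
Primary income: -255.3 - 266.0 + 179.8 + 115.7 = -225.8
Secondary income: 128.2 - 194.9 = -66.7
Current account = 632.4 + (-310.5) + (-225.8) + (-66.7) = 29.4
(Excluded from the current account — capital account: sale of embassy land to a foreign government 50.0, capital transfers received from emigrants 53.0; financial account: new loans extended by domestic banks to foreign borrowers 778.3, foreign purchases of domestic corporate bonds 400.3, inward foreign direct investment in the manufacturing sector 308.7.)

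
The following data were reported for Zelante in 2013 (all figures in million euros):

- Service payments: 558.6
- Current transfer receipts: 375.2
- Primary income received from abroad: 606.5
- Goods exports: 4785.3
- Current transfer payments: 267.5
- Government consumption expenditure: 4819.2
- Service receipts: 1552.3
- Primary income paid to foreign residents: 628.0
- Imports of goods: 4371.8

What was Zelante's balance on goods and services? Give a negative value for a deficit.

1407.2

Goods balance = 4785.3 - 4371.8 = 413.5
Services balance = 1552.3 - 558.6 = 993.7
Trade balance (goods + services) = 413.5 + 993.7 = 1407.2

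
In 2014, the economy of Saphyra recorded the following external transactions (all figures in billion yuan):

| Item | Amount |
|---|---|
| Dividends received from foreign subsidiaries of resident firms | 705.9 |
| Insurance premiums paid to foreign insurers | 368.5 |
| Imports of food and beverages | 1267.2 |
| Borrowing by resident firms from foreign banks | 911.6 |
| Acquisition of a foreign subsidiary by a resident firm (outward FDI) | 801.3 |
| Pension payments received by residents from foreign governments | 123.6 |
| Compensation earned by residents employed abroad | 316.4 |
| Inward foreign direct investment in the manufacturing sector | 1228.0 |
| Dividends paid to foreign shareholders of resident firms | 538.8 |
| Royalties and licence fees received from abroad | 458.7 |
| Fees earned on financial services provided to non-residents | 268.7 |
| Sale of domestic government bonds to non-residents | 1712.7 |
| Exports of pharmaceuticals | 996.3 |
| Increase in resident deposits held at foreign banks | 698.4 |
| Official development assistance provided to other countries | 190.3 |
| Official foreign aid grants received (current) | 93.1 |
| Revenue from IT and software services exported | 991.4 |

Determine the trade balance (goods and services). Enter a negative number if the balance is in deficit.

Goods: 996.3 - 1267.2 = -270.9
Services: 268.7 + 458.7 - 368.5 + 991.4 = 1350.3
Trade balance = -270.9 + 1350.3 = 1079.4
(Excluded from the trade balance — primary income: dividends received from foreign subsidiaries of resident firms 705.9, compensation earned by residents employed abroad 316.4, dividends paid to foreign shareholders of resident firms 538.8; financial account: borrowing by resident firms from foreign banks 911.6, acquisition of a foreign subsidiary by a resident firm (outward FDI) 801.3, inward foreign direct investment in the manufacturing sector 1228.0, sale of domestic government bonds to non-residents 1712.7, increase in resident deposits held at foreign banks 698.4; secondary income: pension payments received by residents from foreign governments 123.6, official development assistance provided to other countries 190.3, official foreign aid grants received (current) 93.1.)

1079.4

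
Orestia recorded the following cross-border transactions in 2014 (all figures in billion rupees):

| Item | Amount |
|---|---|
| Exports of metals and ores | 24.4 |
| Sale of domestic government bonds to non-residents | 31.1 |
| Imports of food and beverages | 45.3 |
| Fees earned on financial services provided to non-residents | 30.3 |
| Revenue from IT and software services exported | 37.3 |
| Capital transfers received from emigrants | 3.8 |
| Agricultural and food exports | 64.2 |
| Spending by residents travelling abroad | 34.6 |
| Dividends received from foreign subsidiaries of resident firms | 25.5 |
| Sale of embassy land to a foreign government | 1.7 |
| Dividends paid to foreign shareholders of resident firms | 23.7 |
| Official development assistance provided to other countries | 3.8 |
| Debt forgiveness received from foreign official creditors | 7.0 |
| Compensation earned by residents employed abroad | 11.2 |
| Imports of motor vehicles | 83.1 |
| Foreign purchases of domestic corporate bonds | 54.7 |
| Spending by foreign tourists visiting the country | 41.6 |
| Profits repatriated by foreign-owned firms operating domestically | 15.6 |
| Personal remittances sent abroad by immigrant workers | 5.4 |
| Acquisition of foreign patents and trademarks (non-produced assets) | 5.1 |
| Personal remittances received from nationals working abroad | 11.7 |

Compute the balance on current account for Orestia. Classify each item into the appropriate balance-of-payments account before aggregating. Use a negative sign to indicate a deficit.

34.7

Goods: 64.2 - 83.1 + 24.4 - 45.3 = -39.8
Services: 41.6 - 34.6 + 37.3 + 30.3 = 74.6
Primary income: 25.5 + 11.2 - 23.7 - 15.6 = -2.6
Secondary income: 11.7 - 3.8 - 5.4 = 2.5
Current account = (-39.8) + 74.6 + (-2.6) + 2.5 = 34.7
(Excluded from the current account — financial account: sale of domestic government bonds to non-residents 31.1, foreign purchases of domestic corporate bonds 54.7; capital account: capital transfers received from emigrants 3.8, sale of embassy land to a foreign government 1.7, debt forgiveness received from foreign official creditors 7.0, acquisition of foreign patents and trademarks (non-produced assets) 5.1.)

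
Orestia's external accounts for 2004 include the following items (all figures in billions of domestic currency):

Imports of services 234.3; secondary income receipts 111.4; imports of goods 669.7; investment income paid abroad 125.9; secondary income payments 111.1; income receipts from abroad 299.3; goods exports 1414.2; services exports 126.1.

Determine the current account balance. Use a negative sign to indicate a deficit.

Goods balance = 1414.2 - 669.7 = 744.5
Services balance = 126.1 - 234.3 = -108.2
Trade balance (goods + services) = 744.5 + (-108.2) = 636.3
Net primary income = 299.3 - 125.9 = 173.4
Net secondary income = 111.4 - 111.1 = 0.3
Current account = 636.3 + 173.4 + 0.3 = 810.0

810.0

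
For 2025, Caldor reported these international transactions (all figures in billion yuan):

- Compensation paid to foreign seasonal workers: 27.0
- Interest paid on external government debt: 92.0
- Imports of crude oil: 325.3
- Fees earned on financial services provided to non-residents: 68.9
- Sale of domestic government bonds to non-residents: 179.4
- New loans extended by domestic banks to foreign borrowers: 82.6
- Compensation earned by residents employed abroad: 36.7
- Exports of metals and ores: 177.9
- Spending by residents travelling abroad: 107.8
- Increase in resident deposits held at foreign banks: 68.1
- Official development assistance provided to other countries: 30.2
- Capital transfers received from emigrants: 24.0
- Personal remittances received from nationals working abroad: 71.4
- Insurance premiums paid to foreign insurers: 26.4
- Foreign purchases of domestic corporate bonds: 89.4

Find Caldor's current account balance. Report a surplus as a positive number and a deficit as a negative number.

Goods: -325.3 + 177.9 = -147.4
Services: 68.9 - 26.4 - 107.8 = -65.3
Primary income: 36.7 - 92.0 - 27.0 = -82.3
Secondary income: -30.2 + 71.4 = 41.2
Current account = (-147.4) + (-65.3) + (-82.3) + 41.2 = -253.8
(Excluded from the current account — financial account: sale of domestic government bonds to non-residents 179.4, new loans extended by domestic banks to foreign borrowers 82.6, increase in resident deposits held at foreign banks 68.1, foreign purchases of domestic corporate bonds 89.4; capital account: capital transfers received from emigrants 24.0.)

-253.8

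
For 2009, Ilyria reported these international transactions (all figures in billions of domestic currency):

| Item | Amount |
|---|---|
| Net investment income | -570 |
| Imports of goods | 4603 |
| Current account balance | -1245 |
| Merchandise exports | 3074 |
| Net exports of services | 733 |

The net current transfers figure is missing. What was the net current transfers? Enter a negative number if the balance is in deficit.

Current account = goods balance + services balance + net primary income + net secondary income
Sum of the known components = -1366
Net current transfers = CA - (known components) = -1245 - (-1366) = 121

121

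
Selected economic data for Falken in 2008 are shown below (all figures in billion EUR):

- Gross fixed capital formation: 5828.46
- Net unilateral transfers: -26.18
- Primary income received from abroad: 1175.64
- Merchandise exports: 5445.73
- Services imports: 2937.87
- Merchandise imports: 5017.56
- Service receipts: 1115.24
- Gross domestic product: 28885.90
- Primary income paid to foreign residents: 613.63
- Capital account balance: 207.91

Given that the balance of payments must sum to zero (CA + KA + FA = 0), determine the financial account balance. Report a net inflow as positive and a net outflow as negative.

Goods balance = 5445.73 - 5017.56 = 428.17
Services balance = 1115.24 - 2937.87 = -1822.63
Trade balance (goods + services) = 428.17 + (-1822.63) = -1394.46
Net primary income = 1175.64 - 613.63 = 562.01
Net secondary income = -26.18
Current account = -1394.46 + 562.01 + (-26.18) = -858.63
Financial account = -(-858.63 + 207.91) = 650.72

650.72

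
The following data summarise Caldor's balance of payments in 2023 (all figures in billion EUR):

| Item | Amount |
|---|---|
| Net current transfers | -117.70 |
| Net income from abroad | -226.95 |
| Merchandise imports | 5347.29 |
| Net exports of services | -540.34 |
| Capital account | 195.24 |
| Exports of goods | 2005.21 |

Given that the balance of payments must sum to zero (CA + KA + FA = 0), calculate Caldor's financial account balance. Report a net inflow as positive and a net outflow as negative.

4031.83

Goods balance = 2005.21 - 5347.29 = -3342.08
Services balance = -540.34
Trade balance (goods + services) = -3342.08 + (-540.34) = -3882.42
Net primary income = -226.95
Net secondary income = -117.70
Current account = -3882.42 + (-226.95) + (-117.70) = -4227.07
Financial account = -(-4227.07 + 195.24) = 4031.83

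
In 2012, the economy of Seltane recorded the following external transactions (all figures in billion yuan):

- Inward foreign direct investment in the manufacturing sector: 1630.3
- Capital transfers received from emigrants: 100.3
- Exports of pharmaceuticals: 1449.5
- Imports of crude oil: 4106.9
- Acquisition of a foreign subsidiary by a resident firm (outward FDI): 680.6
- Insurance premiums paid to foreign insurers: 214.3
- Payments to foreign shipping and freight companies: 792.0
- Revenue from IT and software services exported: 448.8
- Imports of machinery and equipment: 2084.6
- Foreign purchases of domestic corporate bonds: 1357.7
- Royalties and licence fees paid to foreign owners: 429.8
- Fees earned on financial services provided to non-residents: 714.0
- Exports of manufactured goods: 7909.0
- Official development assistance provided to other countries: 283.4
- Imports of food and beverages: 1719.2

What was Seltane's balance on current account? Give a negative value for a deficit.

Goods: -1719.2 + 7909.0 - 4106.9 - 2084.6 + 1449.5 = 1447.8
Services: 714.0 - 792.0 + 448.8 - 214.3 - 429.8 = -273.3
Secondary income: -283.4
Current account = 1447.8 + (-273.3) + (-283.4) = 891.1
(Excluded from the current account — financial account: inward foreign direct investment in the manufacturing sector 1630.3, acquisition of a foreign subsidiary by a resident firm (outward FDI) 680.6, foreign purchases of domestic corporate bonds 1357.7; capital account: capital transfers received from emigrants 100.3.)

891.1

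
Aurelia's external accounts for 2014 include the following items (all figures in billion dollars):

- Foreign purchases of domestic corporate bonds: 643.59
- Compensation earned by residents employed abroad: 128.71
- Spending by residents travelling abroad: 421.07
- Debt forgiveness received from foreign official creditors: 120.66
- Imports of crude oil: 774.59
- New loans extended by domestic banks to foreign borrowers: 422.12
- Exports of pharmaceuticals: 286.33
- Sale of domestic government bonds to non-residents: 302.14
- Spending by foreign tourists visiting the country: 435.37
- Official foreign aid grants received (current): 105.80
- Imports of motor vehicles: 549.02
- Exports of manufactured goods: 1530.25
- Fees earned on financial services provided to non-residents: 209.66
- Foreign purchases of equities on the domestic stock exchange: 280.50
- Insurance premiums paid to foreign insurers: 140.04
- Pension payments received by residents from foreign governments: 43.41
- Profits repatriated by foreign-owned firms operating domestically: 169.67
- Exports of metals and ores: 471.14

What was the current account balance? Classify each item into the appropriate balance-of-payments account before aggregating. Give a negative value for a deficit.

Goods: 1530.25 + 286.33 - 549.02 + 471.14 - 774.59 = 964.11
Services: -140.04 - 421.07 + 435.37 + 209.66 = 83.92
Primary income: -169.67 + 128.71 = -40.96
Secondary income: 105.80 + 43.41 = 149.21
Current account = 964.11 + 83.92 + (-40.96) + 149.21 = 1156.28
(Excluded from the current account — financial account: foreign purchases of domestic corporate bonds 643.59, new loans extended by domestic banks to foreign borrowers 422.12, sale of domestic government bonds to non-residents 302.14, foreign purchases of equities on the domestic stock exchange 280.50; capital account: debt forgiveness received from foreign official creditors 120.66.)

1156.28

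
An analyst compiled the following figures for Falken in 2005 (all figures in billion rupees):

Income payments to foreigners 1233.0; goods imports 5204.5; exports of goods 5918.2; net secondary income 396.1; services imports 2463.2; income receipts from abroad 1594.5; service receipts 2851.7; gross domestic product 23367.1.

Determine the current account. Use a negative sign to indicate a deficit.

1859.8

Goods balance = 5918.2 - 5204.5 = 713.7
Services balance = 2851.7 - 2463.2 = 388.5
Trade balance (goods + services) = 713.7 + 388.5 = 1102.2
Net primary income = 1594.5 - 1233.0 = 361.5
Net secondary income = 396.1
Current account = 1102.2 + 361.5 + 396.1 = 1859.8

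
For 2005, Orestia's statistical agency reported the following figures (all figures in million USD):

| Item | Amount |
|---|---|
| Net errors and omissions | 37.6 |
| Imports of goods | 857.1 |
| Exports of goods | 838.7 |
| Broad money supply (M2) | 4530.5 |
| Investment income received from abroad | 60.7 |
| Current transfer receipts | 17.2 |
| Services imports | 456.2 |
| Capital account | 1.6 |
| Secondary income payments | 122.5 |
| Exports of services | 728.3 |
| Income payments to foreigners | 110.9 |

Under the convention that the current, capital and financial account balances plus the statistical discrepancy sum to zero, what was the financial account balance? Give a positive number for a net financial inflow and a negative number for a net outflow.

-137.4

Goods balance = 838.7 - 857.1 = -18.4
Services balance = 728.3 - 456.2 = 272.1
Trade balance (goods + services) = -18.4 + 272.1 = 253.7
Net primary income = 60.7 - 110.9 = -50.2
Net secondary income = 17.2 - 122.5 = -105.3
Current account = 253.7 + (-50.2) + (-105.3) = 98.2
Financial account = -(98.2 + 1.6 + 37.6) = -137.4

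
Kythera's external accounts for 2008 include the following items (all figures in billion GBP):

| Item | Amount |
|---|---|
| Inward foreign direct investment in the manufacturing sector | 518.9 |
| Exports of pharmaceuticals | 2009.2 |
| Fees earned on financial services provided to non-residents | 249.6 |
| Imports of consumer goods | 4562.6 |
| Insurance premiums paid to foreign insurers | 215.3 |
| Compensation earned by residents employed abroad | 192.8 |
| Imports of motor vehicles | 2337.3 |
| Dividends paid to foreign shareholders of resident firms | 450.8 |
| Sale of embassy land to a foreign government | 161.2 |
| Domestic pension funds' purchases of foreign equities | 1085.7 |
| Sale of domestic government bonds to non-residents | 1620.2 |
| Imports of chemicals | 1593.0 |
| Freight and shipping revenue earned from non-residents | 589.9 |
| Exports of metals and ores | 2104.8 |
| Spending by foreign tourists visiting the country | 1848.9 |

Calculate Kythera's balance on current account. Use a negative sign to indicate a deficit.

Goods: -4562.6 + 2009.2 - 1593.0 - 2337.3 + 2104.8 = -4378.9
Services: 589.9 + 1848.9 + 249.6 - 215.3 = 2473.1
Primary income: -450.8 + 192.8 = -258.0
Current account = (-4378.9) + 2473.1 + (-258.0) = -2163.8
(Excluded from the current account — financial account: inward foreign direct investment in the manufacturing sector 518.9, domestic pension funds' purchases of foreign equities 1085.7, sale of domestic government bonds to non-residents 1620.2; capital account: sale of embassy land to a foreign government 161.2.)

-2163.8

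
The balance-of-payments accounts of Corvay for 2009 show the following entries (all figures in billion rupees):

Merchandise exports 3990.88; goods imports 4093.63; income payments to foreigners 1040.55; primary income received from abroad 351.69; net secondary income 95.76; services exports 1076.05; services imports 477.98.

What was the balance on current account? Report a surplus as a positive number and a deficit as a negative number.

Goods balance = 3990.88 - 4093.63 = -102.75
Services balance = 1076.05 - 477.98 = 598.07
Trade balance (goods + services) = -102.75 + 598.07 = 495.32
Net primary income = 351.69 - 1040.55 = -688.86
Net secondary income = 95.76
Current account = 495.32 + (-688.86) + 95.76 = -97.78

-97.78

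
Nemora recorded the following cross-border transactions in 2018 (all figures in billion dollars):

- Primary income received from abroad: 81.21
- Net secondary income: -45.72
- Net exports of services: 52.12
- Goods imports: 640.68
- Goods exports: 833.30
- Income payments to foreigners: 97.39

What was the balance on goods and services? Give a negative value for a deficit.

244.74

Goods balance = 833.30 - 640.68 = 192.62
Services balance = 52.12
Trade balance (goods + services) = 192.62 + 52.12 = 244.74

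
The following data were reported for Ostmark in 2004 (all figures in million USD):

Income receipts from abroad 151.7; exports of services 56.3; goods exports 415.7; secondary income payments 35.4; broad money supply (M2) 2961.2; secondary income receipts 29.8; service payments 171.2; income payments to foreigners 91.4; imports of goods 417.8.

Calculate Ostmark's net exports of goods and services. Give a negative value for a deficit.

Goods balance = 415.7 - 417.8 = -2.1
Services balance = 56.3 - 171.2 = -114.9
Trade balance (goods + services) = -2.1 + (-114.9) = -117.0

-117.0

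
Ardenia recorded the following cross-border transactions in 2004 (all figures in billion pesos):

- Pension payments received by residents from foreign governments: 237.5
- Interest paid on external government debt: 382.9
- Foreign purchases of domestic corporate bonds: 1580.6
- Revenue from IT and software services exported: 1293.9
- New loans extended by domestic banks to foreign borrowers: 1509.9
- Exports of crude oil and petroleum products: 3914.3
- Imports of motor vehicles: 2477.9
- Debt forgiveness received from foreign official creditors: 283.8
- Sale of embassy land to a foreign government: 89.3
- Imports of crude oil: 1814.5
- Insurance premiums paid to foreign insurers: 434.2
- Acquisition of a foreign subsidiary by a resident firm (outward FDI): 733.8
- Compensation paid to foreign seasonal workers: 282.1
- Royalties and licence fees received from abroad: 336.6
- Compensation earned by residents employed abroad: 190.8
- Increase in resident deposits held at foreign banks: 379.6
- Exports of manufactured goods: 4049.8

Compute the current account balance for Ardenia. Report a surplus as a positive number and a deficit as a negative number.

Goods: -2477.9 + 4049.8 - 1814.5 + 3914.3 = 3671.7
Services: 1293.9 - 434.2 + 336.6 = 1196.3
Primary income: 190.8 - 382.9 - 282.1 = -474.2
Secondary income: 237.5
Current account = 3671.7 + 1196.3 + (-474.2) + 237.5 = 4631.3
(Excluded from the current account — financial account: foreign purchases of domestic corporate bonds 1580.6, new loans extended by domestic banks to foreign borrowers 1509.9, acquisition of a foreign subsidiary by a resident firm (outward FDI) 733.8, increase in resident deposits held at foreign banks 379.6; capital account: debt forgiveness received from foreign official creditors 283.8, sale of embassy land to a foreign government 89.3.)

4631.3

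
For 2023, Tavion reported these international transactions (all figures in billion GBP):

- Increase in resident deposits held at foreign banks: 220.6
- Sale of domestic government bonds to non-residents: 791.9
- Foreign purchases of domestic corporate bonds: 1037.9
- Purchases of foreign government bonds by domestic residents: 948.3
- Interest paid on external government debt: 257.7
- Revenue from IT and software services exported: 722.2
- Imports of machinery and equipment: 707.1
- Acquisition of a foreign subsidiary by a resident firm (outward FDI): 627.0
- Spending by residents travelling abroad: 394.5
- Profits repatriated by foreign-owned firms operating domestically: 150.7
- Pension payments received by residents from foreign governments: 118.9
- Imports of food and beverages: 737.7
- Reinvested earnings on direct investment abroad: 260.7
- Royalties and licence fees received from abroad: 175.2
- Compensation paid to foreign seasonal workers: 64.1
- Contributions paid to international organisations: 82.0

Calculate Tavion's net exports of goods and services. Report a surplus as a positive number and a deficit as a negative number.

-941.9

Goods: -707.1 - 737.7 = -1444.8
Services: 722.2 - 394.5 + 175.2 = 502.9
Trade balance = -1444.8 + 502.9 = -941.9
(Excluded from the trade balance — financial account: increase in resident deposits held at foreign banks 220.6, sale of domestic government bonds to non-residents 791.9, foreign purchases of domestic corporate bonds 1037.9, purchases of foreign government bonds by domestic residents 948.3, acquisition of a foreign subsidiary by a resident firm (outward FDI) 627.0; primary income: interest paid on external government debt 257.7, profits repatriated by foreign-owned firms operating domestically 150.7, reinvested earnings on direct investment abroad 260.7, compensation paid to foreign seasonal workers 64.1; secondary income: pension payments received by residents from foreign governments 118.9, contributions paid to international organisations 82.0.)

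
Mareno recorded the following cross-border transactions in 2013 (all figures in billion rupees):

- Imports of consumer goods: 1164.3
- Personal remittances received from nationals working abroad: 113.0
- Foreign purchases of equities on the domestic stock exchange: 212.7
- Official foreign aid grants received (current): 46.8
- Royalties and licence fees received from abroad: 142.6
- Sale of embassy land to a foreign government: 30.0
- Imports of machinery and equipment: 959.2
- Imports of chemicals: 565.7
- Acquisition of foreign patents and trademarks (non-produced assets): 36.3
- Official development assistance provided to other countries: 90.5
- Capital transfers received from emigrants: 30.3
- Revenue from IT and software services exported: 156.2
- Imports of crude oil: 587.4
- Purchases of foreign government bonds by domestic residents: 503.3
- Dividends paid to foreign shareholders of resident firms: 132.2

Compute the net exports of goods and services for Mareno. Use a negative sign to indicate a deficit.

Goods: -587.4 - 959.2 - 565.7 - 1164.3 = -3276.6
Services: 156.2 + 142.6 = 298.8
Trade balance = -3276.6 + 298.8 = -2977.8
(Excluded from the trade balance — secondary income: personal remittances received from nationals working abroad 113.0, official foreign aid grants received (current) 46.8, official development assistance provided to other countries 90.5; financial account: foreign purchases of equities on the domestic stock exchange 212.7, purchases of foreign government bonds by domestic residents 503.3; capital account: sale of embassy land to a foreign government 30.0, acquisition of foreign patents and trademarks (non-produced assets) 36.3, capital transfers received from emigrants 30.3; primary income: dividends paid to foreign shareholders of resident firms 132.2.)

-2977.8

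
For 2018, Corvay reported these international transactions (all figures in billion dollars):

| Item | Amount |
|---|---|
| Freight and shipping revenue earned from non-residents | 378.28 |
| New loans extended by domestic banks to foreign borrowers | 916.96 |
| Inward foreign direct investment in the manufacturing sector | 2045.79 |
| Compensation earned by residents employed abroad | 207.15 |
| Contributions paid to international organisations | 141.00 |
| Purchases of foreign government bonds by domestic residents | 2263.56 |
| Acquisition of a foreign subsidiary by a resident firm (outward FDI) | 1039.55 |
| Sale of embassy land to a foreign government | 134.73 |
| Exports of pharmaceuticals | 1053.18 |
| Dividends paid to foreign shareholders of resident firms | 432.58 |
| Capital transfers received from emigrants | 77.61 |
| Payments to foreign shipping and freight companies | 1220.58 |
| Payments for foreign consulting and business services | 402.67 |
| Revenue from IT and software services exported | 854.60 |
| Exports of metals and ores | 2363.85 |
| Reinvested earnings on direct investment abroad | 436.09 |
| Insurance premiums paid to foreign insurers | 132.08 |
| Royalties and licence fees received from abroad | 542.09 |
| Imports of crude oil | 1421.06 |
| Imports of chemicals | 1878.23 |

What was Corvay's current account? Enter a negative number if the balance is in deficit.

Goods: 2363.85 + 1053.18 - 1421.06 - 1878.23 = 117.74
Services: 854.60 + 542.09 - 402.67 - 1220.58 + 378.28 - 132.08 = 19.64
Primary income: -432.58 + 207.15 + 436.09 = 210.66
Secondary income: -141.00
Current account = 117.74 + 19.64 + 210.66 + (-141.00) = 207.04
(Excluded from the current account — financial account: new loans extended by domestic banks to foreign borrowers 916.96, inward foreign direct investment in the manufacturing sector 2045.79, purchases of foreign government bonds by domestic residents 2263.56, acquisition of a foreign subsidiary by a resident firm (outward FDI) 1039.55; capital account: sale of embassy land to a foreign government 134.73, capital transfers received from emigrants 77.61.)

207.04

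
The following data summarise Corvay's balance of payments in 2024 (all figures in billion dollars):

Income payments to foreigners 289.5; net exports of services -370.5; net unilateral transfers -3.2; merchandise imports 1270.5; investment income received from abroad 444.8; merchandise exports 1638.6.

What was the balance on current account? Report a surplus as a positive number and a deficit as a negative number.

149.7

Goods balance = 1638.6 - 1270.5 = 368.1
Services balance = -370.5
Trade balance (goods + services) = 368.1 + (-370.5) = -2.4
Net primary income = 444.8 - 289.5 = 155.3
Net secondary income = -3.2
Current account = -2.4 + 155.3 + (-3.2) = 149.7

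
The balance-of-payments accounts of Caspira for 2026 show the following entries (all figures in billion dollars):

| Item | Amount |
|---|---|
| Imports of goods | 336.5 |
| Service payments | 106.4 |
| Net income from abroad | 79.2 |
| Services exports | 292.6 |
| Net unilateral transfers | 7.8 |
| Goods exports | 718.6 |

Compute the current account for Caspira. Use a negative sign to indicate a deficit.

Goods balance = 718.6 - 336.5 = 382.1
Services balance = 292.6 - 106.4 = 186.2
Trade balance (goods + services) = 382.1 + 186.2 = 568.3
Net primary income = 79.2
Net secondary income = 7.8
Current account = 568.3 + 79.2 + 7.8 = 655.3

655.3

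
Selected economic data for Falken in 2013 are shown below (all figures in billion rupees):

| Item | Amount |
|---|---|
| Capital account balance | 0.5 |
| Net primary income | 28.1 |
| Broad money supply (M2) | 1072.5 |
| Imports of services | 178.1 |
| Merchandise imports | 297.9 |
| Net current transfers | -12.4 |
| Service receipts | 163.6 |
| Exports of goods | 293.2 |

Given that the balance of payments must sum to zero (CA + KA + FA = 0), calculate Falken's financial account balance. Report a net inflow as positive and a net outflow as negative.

3.0

Goods balance = 293.2 - 297.9 = -4.7
Services balance = 163.6 - 178.1 = -14.5
Trade balance (goods + services) = -4.7 + (-14.5) = -19.2
Net primary income = 28.1
Net secondary income = -12.4
Current account = -19.2 + 28.1 + (-12.4) = -3.5
Financial account = -(-3.5 + 0.5) = 3.0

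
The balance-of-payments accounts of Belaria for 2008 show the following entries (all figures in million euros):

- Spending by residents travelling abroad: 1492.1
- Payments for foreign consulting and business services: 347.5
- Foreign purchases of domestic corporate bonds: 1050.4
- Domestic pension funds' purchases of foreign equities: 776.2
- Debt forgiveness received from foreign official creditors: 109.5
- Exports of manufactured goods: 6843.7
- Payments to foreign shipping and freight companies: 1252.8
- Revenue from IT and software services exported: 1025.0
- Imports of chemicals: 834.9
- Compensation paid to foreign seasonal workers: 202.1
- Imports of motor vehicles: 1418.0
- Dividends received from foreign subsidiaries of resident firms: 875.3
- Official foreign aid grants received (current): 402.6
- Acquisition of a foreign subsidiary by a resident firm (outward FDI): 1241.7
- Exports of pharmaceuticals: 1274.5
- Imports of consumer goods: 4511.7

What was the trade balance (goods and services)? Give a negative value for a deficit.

-713.8

Goods: 1274.5 - 834.9 + 6843.7 - 1418.0 - 4511.7 = 1353.6
Services: -1252.8 - 1492.1 + 1025.0 - 347.5 = -2067.4
Trade balance = 1353.6 + (-2067.4) = -713.8
(Excluded from the trade balance — financial account: foreign purchases of domestic corporate bonds 1050.4, domestic pension funds' purchases of foreign equities 776.2, acquisition of a foreign subsidiary by a resident firm (outward FDI) 1241.7; capital account: debt forgiveness received from foreign official creditors 109.5; primary income: compensation paid to foreign seasonal workers 202.1, dividends received from foreign subsidiaries of resident firms 875.3; secondary income: official foreign aid grants received (current) 402.6.)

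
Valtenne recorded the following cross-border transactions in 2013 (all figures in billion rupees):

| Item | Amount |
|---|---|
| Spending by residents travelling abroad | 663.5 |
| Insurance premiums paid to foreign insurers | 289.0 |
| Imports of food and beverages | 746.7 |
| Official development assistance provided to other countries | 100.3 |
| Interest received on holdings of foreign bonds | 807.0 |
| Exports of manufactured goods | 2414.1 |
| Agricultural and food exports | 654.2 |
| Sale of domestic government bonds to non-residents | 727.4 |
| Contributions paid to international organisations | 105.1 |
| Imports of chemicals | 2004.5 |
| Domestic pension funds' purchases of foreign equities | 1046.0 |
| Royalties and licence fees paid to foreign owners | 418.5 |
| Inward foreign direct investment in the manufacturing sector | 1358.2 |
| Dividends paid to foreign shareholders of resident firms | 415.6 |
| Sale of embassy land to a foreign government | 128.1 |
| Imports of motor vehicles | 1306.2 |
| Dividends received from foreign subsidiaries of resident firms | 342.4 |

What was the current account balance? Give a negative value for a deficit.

-1831.7

Goods: 2414.1 - 746.7 - 1306.2 - 2004.5 + 654.2 = -989.1
Services: -418.5 - 663.5 - 289.0 = -1371.0
Primary income: 807.0 - 415.6 + 342.4 = 733.8
Secondary income: -105.1 - 100.3 = -205.4
Current account = (-989.1) + (-1371.0) + 733.8 + (-205.4) = -1831.7
(Excluded from the current account — financial account: sale of domestic government bonds to non-residents 727.4, domestic pension funds' purchases of foreign equities 1046.0, inward foreign direct investment in the manufacturing sector 1358.2; capital account: sale of embassy land to a foreign government 128.1.)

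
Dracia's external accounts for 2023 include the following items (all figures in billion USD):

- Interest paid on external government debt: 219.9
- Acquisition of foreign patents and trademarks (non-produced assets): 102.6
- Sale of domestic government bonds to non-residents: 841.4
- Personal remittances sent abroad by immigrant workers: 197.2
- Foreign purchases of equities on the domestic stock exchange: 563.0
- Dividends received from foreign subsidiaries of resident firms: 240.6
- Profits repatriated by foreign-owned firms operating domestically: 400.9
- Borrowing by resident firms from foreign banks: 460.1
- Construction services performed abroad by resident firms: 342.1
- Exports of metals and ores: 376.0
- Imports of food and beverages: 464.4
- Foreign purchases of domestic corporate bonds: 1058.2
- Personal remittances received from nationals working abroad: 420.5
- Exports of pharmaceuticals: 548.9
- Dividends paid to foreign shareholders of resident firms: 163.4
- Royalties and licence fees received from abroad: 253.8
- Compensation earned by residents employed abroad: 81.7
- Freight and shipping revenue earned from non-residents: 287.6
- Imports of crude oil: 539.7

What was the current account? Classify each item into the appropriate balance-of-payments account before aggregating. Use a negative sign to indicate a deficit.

565.7

Goods: -539.7 - 464.4 + 376.0 + 548.9 = -79.2
Services: 253.8 + 287.6 + 342.1 = 883.5
Primary income: 81.7 - 163.4 - 400.9 + 240.6 - 219.9 = -461.9
Secondary income: -197.2 + 420.5 = 223.3
Current account = (-79.2) + 883.5 + (-461.9) + 223.3 = 565.7
(Excluded from the current account — capital account: acquisition of foreign patents and trademarks (non-produced assets) 102.6; financial account: sale of domestic government bonds to non-residents 841.4, foreign purchases of equities on the domestic stock exchange 563.0, borrowing by resident firms from foreign banks 460.1, foreign purchases of domestic corporate bonds 1058.2.)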